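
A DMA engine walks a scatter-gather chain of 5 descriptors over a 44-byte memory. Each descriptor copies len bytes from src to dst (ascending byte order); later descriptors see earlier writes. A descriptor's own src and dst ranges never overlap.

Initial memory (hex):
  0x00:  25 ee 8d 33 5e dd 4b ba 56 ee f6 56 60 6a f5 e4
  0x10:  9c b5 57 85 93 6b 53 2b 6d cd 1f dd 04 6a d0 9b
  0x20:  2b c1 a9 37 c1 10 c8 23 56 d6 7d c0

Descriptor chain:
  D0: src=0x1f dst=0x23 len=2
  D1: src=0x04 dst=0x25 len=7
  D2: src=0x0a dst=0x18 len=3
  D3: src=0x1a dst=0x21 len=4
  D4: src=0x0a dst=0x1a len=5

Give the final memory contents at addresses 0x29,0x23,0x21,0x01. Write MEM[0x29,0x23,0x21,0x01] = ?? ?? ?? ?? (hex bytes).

[0] 0x1f->0x23 len=2 : 9b 2b
[1] 0x04->0x25 len=7 : 5e dd 4b ba 56 ee f6
[2] 0x0a->0x18 len=3 : f6 56 60
[3] 0x1a->0x21 len=4 : 60 dd 04 6a
[4] 0x0a->0x1a len=5 : f6 56 60 6a f5
query mem[0x29]=0x56, mem[0x23]=0x04, mem[0x21]=0x60, mem[0x01]=0xee

MEM[0x29,0x23,0x21,0x01] = 56 04 60 ee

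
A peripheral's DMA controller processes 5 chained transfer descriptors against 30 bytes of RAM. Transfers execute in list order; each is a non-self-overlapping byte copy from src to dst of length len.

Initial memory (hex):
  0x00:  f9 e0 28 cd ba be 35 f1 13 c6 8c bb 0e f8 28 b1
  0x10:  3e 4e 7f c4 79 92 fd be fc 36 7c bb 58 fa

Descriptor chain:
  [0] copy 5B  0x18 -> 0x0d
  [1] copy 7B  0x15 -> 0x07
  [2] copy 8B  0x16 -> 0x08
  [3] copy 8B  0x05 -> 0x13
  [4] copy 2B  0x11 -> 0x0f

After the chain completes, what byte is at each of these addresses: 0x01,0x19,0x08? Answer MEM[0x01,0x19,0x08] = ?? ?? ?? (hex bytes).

MEM[0x01,0x19,0x08] = e0 36 fd

[0] 0x18->0x0d len=5 : fc 36 7c bb 58
[1] 0x15->0x07 len=7 : 92 fd be fc 36 7c bb
[2] 0x16->0x08 len=8 : fd be fc 36 7c bb 58 fa
[3] 0x05->0x13 len=8 : be 35 92 fd be fc 36 7c
[4] 0x11->0x0f len=2 : 58 7f
query mem[0x01]=0xe0, mem[0x19]=0x36, mem[0x08]=0xfd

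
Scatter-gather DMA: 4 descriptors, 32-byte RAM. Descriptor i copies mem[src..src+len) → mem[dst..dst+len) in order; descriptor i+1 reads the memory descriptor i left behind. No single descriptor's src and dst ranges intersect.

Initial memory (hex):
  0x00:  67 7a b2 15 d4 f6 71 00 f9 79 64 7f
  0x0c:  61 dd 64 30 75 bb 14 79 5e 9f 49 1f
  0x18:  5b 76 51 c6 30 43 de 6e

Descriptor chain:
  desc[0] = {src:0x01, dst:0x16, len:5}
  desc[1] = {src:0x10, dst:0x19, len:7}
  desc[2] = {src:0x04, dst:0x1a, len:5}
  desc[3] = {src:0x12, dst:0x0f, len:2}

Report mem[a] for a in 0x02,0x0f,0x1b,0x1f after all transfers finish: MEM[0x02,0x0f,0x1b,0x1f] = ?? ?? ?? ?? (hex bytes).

D0: mem[0x16..0x1a] <- [7a b2 15 d4 f6]
D1: mem[0x19..0x1f] <- [75 bb 14 79 5e 9f 7a]
D2: mem[0x1a..0x1e] <- [d4 f6 71 00 f9]
D3: mem[0x0f..0x10] <- [14 79]
query mem[0x02]=0xb2, mem[0x0f]=0x14, mem[0x1b]=0xf6, mem[0x1f]=0x7a

MEM[0x02,0x0f,0x1b,0x1f] = b2 14 f6 7a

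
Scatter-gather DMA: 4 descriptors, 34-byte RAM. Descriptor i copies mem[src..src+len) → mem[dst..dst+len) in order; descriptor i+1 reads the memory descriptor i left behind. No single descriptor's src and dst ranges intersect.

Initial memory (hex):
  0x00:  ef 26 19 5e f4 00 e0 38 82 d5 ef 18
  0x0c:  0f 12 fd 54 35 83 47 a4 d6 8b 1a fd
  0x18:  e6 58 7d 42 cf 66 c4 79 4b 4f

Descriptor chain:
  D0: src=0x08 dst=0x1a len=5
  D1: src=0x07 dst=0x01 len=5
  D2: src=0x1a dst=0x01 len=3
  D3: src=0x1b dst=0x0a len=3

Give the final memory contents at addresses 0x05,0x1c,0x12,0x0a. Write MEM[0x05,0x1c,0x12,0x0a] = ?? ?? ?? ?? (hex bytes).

MEM[0x05,0x1c,0x12,0x0a] = 18 ef 47 d5

D0: mem[0x1a..0x1e] <- [82 d5 ef 18 0f]
D1: mem[0x01..0x05] <- [38 82 d5 ef 18]
D2: mem[0x01..0x03] <- [82 d5 ef]
D3: mem[0x0a..0x0c] <- [d5 ef 18]
query mem[0x05]=0x18, mem[0x1c]=0xef, mem[0x12]=0x47, mem[0x0a]=0xd5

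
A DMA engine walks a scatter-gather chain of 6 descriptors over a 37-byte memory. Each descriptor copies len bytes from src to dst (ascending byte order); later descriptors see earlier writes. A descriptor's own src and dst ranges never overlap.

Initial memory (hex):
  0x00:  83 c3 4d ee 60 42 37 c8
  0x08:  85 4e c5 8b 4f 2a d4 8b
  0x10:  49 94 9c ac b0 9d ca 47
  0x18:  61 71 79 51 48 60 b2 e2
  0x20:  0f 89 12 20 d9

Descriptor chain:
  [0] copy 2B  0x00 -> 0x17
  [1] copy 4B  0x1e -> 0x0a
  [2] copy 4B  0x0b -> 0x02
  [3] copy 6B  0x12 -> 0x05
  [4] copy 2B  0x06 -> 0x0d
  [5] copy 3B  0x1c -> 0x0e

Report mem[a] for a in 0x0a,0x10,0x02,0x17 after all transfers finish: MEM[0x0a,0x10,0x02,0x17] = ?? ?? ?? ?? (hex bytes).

[0] 0x00->0x17 len=2 : 83 c3
[1] 0x1e->0x0a len=4 : b2 e2 0f 89
[2] 0x0b->0x02 len=4 : e2 0f 89 d4
[3] 0x12->0x05 len=6 : 9c ac b0 9d ca 83
[4] 0x06->0x0d len=2 : ac b0
[5] 0x1c->0x0e len=3 : 48 60 b2
query mem[0x0a]=0x83, mem[0x10]=0xb2, mem[0x02]=0xe2, mem[0x17]=0x83

MEM[0x0a,0x10,0x02,0x17] = 83 b2 e2 83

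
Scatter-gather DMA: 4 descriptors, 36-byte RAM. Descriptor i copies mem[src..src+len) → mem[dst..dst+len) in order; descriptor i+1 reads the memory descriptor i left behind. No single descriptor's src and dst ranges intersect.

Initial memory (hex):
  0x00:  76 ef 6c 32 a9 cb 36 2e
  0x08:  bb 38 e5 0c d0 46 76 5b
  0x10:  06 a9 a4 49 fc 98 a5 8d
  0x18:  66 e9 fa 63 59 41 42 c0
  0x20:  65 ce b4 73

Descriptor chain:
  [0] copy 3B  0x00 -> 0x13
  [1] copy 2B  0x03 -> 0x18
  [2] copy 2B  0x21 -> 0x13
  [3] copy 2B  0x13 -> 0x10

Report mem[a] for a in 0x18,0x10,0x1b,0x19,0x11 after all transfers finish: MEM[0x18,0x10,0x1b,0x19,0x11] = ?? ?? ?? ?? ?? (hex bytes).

MEM[0x18,0x10,0x1b,0x19,0x11] = 32 ce 63 a9 b4

#0 dst[0x13+3] := {0x76,0xef,0x6c}
#1 dst[0x18+2] := {0x32,0xa9}
#2 dst[0x13+2] := {0xce,0xb4}
#3 dst[0x10+2] := {0xce,0xb4}
query mem[0x18]=0x32, mem[0x10]=0xce, mem[0x1b]=0x63, mem[0x19]=0xa9, mem[0x11]=0xb4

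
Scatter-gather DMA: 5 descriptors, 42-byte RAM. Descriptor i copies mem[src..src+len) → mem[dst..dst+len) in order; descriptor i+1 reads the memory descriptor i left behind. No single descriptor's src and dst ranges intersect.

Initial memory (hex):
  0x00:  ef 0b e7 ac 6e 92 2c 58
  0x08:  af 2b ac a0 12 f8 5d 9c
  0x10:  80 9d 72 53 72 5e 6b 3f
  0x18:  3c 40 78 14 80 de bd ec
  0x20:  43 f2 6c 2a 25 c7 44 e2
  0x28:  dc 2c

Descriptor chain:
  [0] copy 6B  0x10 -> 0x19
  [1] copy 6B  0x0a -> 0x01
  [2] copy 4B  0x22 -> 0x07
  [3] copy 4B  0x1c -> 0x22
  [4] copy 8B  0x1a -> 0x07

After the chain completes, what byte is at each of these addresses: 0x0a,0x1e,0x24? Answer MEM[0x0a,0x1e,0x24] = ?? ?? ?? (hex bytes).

MEM[0x0a,0x1e,0x24] = 72 5e 5e

#0 dst[0x19+6] := {0x80,0x9d,0x72,0x53,0x72,0x5e}
#1 dst[0x01+6] := {0xac,0xa0,0x12,0xf8,0x5d,0x9c}
#2 dst[0x07+4] := {0x6c,0x2a,0x25,0xc7}
#3 dst[0x22+4] := {0x53,0x72,0x5e,0xec}
#4 dst[0x07+8] := {0x9d,0x72,0x53,0x72,0x5e,0xec,0x43,0xf2}
query mem[0x0a]=0x72, mem[0x1e]=0x5e, mem[0x24]=0x5e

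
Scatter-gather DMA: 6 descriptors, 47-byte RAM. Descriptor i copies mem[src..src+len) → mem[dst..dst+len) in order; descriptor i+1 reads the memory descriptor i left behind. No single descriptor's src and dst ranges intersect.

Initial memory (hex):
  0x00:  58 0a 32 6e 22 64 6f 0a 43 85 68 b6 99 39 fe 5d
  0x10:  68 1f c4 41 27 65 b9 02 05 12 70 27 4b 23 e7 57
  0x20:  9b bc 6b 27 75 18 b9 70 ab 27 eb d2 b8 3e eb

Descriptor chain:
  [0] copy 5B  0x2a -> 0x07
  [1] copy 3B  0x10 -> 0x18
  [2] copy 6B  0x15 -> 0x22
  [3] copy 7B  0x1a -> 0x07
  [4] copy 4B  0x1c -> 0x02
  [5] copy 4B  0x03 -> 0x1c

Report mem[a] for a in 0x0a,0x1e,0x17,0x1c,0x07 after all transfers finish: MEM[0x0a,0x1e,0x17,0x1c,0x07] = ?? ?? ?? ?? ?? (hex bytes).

MEM[0x0a,0x1e,0x17,0x1c,0x07] = 23 57 02 23 c4

D0: mem[0x07..0x0b] <- [eb d2 b8 3e eb]
D1: mem[0x18..0x1a] <- [68 1f c4]
D2: mem[0x22..0x27] <- [65 b9 02 68 1f c4]
D3: mem[0x07..0x0d] <- [c4 27 4b 23 e7 57 9b]
D4: mem[0x02..0x05] <- [4b 23 e7 57]
D5: mem[0x1c..0x1f] <- [23 e7 57 6f]
query mem[0x0a]=0x23, mem[0x1e]=0x57, mem[0x17]=0x02, mem[0x1c]=0x23, mem[0x07]=0xc4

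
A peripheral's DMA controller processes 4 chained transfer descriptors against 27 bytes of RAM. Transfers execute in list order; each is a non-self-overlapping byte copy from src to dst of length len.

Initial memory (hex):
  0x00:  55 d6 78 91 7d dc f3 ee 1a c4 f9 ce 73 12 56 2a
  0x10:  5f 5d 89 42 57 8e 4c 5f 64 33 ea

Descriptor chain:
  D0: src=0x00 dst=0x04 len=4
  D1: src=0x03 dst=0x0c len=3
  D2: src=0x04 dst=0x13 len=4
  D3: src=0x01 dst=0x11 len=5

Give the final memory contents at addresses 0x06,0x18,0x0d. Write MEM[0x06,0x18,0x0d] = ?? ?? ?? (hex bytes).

MEM[0x06,0x18,0x0d] = 78 64 55

#0 dst[0x04+4] := {0x55,0xd6,0x78,0x91}
#1 dst[0x0c+3] := {0x91,0x55,0xd6}
#2 dst[0x13+4] := {0x55,0xd6,0x78,0x91}
#3 dst[0x11+5] := {0xd6,0x78,0x91,0x55,0xd6}
query mem[0x06]=0x78, mem[0x18]=0x64, mem[0x0d]=0x55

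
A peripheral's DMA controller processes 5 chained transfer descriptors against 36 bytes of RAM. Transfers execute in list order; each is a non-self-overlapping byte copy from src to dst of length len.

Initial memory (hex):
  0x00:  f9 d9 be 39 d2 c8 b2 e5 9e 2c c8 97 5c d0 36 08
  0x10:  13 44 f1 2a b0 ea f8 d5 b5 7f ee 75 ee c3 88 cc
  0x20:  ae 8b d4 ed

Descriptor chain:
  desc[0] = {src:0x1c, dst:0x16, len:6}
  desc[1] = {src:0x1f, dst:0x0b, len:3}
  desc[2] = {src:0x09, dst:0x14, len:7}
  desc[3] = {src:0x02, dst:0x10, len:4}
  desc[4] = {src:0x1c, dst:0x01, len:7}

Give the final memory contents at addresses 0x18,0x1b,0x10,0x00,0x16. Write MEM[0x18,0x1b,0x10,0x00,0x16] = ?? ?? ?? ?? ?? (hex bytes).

MEM[0x18,0x1b,0x10,0x00,0x16] = 8b 8b be f9 cc

#0 dst[0x16+6] := {0xee,0xc3,0x88,0xcc,0xae,0x8b}
#1 dst[0x0b+3] := {0xcc,0xae,0x8b}
#2 dst[0x14+7] := {0x2c,0xc8,0xcc,0xae,0x8b,0x36,0x08}
#3 dst[0x10+4] := {0xbe,0x39,0xd2,0xc8}
#4 dst[0x01+7] := {0xee,0xc3,0x88,0xcc,0xae,0x8b,0xd4}
query mem[0x18]=0x8b, mem[0x1b]=0x8b, mem[0x10]=0xbe, mem[0x00]=0xf9, mem[0x16]=0xcc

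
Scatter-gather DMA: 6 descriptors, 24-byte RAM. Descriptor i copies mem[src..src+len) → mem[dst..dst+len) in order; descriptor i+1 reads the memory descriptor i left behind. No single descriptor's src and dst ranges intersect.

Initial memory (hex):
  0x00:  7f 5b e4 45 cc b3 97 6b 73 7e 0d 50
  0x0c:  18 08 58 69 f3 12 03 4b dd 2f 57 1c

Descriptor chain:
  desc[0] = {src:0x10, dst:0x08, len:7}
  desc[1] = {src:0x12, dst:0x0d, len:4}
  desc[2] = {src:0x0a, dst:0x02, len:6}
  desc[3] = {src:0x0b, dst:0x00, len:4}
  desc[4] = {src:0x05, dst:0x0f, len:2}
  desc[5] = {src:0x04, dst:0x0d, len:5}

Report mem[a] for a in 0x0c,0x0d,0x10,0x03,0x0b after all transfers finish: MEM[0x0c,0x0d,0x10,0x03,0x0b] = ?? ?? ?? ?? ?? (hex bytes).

MEM[0x0c,0x0d,0x10,0x03,0x0b] = dd dd dd 4b 4b

#0 dst[0x08+7] := {0xf3,0x12,0x03,0x4b,0xdd,0x2f,0x57}
#1 dst[0x0d+4] := {0x03,0x4b,0xdd,0x2f}
#2 dst[0x02+6] := {0x03,0x4b,0xdd,0x03,0x4b,0xdd}
#3 dst[0x00+4] := {0x4b,0xdd,0x03,0x4b}
#4 dst[0x0f+2] := {0x03,0x4b}
#5 dst[0x0d+5] := {0xdd,0x03,0x4b,0xdd,0xf3}
query mem[0x0c]=0xdd, mem[0x0d]=0xdd, mem[0x10]=0xdd, mem[0x03]=0x4b, mem[0x0b]=0x4b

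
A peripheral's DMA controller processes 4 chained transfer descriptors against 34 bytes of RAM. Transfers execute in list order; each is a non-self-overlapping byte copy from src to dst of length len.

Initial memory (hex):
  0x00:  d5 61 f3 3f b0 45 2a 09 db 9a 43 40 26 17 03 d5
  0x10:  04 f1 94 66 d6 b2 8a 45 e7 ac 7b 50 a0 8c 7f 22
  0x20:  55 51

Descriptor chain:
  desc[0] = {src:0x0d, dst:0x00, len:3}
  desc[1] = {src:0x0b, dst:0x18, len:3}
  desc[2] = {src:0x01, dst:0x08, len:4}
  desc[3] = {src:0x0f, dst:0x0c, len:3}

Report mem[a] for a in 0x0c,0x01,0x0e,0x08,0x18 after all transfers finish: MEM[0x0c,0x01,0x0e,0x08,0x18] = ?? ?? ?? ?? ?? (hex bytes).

  after D0: wrote 3B at 0x00 = 1703d5
  after D1: wrote 3B at 0x18 = 402617
  after D2: wrote 4B at 0x08 = 03d53fb0
  after D3: wrote 3B at 0x0c = d504f1
query mem[0x0c]=0xd5, mem[0x01]=0x03, mem[0x0e]=0xf1, mem[0x08]=0x03, mem[0x18]=0x40

MEM[0x0c,0x01,0x0e,0x08,0x18] = d5 03 f1 03 40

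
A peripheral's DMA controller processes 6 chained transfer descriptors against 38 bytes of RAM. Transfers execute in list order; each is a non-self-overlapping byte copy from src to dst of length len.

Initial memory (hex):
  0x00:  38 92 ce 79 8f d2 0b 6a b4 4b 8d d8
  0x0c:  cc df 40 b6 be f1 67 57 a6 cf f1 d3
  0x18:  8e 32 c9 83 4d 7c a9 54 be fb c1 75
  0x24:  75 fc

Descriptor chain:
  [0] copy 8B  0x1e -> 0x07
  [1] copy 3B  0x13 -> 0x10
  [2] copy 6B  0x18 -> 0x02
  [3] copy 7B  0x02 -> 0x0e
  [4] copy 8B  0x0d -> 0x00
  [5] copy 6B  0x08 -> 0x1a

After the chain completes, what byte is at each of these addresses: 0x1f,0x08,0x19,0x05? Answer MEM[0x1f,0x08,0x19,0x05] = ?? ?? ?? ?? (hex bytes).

  after D0: wrote 8B at 0x07 = a954befbc17575fc
  after D1: wrote 3B at 0x10 = 57a6cf
  after D2: wrote 6B at 0x02 = 8e32c9834d7c
  after D3: wrote 7B at 0x0e = 8e32c9834d7c54
  after D4: wrote 8B at 0x00 = 758e32c9834d7c54
  after D5: wrote 6B at 0x1a = 54befbc17575
query mem[0x1f]=0x75, mem[0x08]=0x54, mem[0x19]=0x32, mem[0x05]=0x4d

MEM[0x1f,0x08,0x19,0x05] = 75 54 32 4d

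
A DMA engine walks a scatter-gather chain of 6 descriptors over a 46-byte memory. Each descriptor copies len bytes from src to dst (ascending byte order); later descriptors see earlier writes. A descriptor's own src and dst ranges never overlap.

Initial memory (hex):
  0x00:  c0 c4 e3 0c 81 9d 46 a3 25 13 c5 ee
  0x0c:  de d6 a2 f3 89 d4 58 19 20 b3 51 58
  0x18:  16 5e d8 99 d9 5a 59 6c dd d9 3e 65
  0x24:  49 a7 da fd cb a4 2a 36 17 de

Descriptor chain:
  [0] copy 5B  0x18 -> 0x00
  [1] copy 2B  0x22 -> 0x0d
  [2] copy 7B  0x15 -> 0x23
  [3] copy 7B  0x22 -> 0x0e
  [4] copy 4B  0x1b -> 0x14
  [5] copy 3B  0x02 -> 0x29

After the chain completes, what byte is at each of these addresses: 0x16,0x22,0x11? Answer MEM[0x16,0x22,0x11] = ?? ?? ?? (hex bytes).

#0 dst[0x00+5] := {0x16,0x5e,0xd8,0x99,0xd9}
#1 dst[0x0d+2] := {0x3e,0x65}
#2 dst[0x23+7] := {0xb3,0x51,0x58,0x16,0x5e,0xd8,0x99}
#3 dst[0x0e+7] := {0x3e,0xb3,0x51,0x58,0x16,0x5e,0xd8}
#4 dst[0x14+4] := {0x99,0xd9,0x5a,0x59}
#5 dst[0x29+3] := {0xd8,0x99,0xd9}
query mem[0x16]=0x5a, mem[0x22]=0x3e, mem[0x11]=0x58

MEM[0x16,0x22,0x11] = 5a 3e 58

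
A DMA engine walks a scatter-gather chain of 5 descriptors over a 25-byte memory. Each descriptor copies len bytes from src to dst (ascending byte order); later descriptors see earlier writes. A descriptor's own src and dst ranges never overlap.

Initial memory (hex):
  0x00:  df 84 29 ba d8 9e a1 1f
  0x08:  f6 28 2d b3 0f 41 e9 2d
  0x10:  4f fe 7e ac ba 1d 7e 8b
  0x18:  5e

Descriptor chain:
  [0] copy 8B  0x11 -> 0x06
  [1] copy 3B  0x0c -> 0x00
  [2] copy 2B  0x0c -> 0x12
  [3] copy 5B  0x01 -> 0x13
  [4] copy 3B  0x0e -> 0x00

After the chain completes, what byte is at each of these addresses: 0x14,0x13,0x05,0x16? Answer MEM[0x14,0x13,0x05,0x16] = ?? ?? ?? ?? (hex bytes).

[0] 0x11->0x06 len=8 : fe 7e ac ba 1d 7e 8b 5e
[1] 0x0c->0x00 len=3 : 8b 5e e9
[2] 0x0c->0x12 len=2 : 8b 5e
[3] 0x01->0x13 len=5 : 5e e9 ba d8 9e
[4] 0x0e->0x00 len=3 : e9 2d 4f
query mem[0x14]=0xe9, mem[0x13]=0x5e, mem[0x05]=0x9e, mem[0x16]=0xd8

MEM[0x14,0x13,0x05,0x16] = e9 5e 9e d8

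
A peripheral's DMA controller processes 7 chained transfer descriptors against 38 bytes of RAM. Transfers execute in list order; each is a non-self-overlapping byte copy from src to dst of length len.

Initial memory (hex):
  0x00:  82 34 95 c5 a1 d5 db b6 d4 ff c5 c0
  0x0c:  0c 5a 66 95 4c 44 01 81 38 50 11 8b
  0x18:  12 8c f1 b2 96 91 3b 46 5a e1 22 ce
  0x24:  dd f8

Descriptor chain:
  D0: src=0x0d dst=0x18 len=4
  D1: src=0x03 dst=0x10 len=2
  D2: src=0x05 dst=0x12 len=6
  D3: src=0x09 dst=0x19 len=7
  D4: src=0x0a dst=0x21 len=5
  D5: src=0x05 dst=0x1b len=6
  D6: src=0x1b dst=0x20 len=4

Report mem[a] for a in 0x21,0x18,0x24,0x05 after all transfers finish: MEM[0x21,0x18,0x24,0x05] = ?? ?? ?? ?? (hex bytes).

MEM[0x21,0x18,0x24,0x05] = db 5a 5a d5

#0 dst[0x18+4] := {0x5a,0x66,0x95,0x4c}
#1 dst[0x10+2] := {0xc5,0xa1}
#2 dst[0x12+6] := {0xd5,0xdb,0xb6,0xd4,0xff,0xc5}
#3 dst[0x19+7] := {0xff,0xc5,0xc0,0x0c,0x5a,0x66,0x95}
#4 dst[0x21+5] := {0xc5,0xc0,0x0c,0x5a,0x66}
#5 dst[0x1b+6] := {0xd5,0xdb,0xb6,0xd4,0xff,0xc5}
#6 dst[0x20+4] := {0xd5,0xdb,0xb6,0xd4}
query mem[0x21]=0xdb, mem[0x18]=0x5a, mem[0x24]=0x5a, mem[0x05]=0xd5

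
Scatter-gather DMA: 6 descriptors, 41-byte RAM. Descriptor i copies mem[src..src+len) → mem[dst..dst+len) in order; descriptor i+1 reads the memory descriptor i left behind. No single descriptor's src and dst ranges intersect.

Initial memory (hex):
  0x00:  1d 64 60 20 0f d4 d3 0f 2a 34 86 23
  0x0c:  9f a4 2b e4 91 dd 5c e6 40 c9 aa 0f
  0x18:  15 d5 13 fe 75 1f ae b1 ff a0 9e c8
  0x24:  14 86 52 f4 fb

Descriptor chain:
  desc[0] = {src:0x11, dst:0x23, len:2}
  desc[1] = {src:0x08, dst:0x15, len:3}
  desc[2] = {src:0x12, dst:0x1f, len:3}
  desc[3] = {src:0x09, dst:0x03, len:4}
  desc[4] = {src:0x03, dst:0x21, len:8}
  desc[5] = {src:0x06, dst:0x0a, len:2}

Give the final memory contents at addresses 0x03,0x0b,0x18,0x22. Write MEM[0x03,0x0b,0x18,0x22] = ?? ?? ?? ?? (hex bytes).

MEM[0x03,0x0b,0x18,0x22] = 34 0f 15 86

  after D0: wrote 2B at 0x23 = dd5c
  after D1: wrote 3B at 0x15 = 2a3486
  after D2: wrote 3B at 0x1f = 5ce640
  after D3: wrote 4B at 0x03 = 3486239f
  after D4: wrote 8B at 0x21 = 3486239f0f2a3486
  after D5: wrote 2B at 0x0a = 9f0f
query mem[0x03]=0x34, mem[0x0b]=0x0f, mem[0x18]=0x15, mem[0x22]=0x86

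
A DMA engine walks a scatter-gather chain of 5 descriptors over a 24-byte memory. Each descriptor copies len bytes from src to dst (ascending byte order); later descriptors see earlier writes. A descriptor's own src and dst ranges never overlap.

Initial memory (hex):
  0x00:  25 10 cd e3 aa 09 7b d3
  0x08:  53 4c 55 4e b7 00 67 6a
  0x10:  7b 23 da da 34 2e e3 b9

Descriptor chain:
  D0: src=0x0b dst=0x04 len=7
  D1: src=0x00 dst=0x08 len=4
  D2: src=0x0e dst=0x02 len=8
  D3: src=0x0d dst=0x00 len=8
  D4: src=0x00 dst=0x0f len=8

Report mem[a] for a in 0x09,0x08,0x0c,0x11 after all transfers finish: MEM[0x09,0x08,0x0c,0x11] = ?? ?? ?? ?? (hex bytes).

D0: mem[0x04..0x0a] <- [4e b7 00 67 6a 7b 23]
D1: mem[0x08..0x0b] <- [25 10 cd e3]
D2: mem[0x02..0x09] <- [67 6a 7b 23 da da 34 2e]
D3: mem[0x00..0x07] <- [00 67 6a 7b 23 da da 34]
D4: mem[0x0f..0x16] <- [00 67 6a 7b 23 da da 34]
query mem[0x09]=0x2e, mem[0x08]=0x34, mem[0x0c]=0xb7, mem[0x11]=0x6a

MEM[0x09,0x08,0x0c,0x11] = 2e 34 b7 6a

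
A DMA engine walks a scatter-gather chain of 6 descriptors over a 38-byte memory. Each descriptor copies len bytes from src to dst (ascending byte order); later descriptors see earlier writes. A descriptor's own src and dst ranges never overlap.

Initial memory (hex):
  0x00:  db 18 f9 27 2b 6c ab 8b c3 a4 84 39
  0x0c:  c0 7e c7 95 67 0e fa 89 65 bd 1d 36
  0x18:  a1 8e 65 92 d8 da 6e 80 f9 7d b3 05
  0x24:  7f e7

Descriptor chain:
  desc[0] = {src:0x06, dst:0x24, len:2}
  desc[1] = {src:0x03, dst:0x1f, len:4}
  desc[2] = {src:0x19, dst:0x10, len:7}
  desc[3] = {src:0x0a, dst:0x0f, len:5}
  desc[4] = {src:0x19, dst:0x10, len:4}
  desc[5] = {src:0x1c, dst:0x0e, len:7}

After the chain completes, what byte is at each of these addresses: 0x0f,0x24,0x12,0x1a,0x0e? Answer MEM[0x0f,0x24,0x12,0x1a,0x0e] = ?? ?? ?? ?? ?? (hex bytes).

MEM[0x0f,0x24,0x12,0x1a,0x0e] = da ab 2b 65 d8

  after D0: wrote 2B at 0x24 = ab8b
  after D1: wrote 4B at 0x1f = 272b6cab
  after D2: wrote 7B at 0x10 = 8e6592d8da6e27
  after D3: wrote 5B at 0x0f = 8439c07ec7
  after D4: wrote 4B at 0x10 = 8e6592d8
  after D5: wrote 7B at 0x0e = d8da6e272b6cab
query mem[0x0f]=0xda, mem[0x24]=0xab, mem[0x12]=0x2b, mem[0x1a]=0x65, mem[0x0e]=0xd8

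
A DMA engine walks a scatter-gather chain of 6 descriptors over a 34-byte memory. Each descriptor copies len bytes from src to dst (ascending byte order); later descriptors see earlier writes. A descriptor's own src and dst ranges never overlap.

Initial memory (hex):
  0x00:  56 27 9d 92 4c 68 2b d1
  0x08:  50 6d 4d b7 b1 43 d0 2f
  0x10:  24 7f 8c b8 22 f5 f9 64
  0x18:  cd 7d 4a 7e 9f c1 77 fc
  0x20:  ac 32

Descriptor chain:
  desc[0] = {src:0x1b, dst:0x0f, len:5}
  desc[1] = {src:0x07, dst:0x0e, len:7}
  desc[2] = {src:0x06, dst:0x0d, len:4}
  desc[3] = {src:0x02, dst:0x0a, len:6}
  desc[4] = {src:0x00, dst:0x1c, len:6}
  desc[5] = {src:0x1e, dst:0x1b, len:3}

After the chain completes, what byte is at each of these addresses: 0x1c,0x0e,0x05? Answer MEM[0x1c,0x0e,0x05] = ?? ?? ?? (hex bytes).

  after D0: wrote 5B at 0x0f = 7e9fc177fc
  after D1: wrote 7B at 0x0e = d1506d4db7b143
  after D2: wrote 4B at 0x0d = 2bd1506d
  after D3: wrote 6B at 0x0a = 9d924c682bd1
  after D4: wrote 6B at 0x1c = 56279d924c68
  after D5: wrote 3B at 0x1b = 9d924c
query mem[0x1c]=0x92, mem[0x0e]=0x2b, mem[0x05]=0x68

MEM[0x1c,0x0e,0x05] = 92 2b 68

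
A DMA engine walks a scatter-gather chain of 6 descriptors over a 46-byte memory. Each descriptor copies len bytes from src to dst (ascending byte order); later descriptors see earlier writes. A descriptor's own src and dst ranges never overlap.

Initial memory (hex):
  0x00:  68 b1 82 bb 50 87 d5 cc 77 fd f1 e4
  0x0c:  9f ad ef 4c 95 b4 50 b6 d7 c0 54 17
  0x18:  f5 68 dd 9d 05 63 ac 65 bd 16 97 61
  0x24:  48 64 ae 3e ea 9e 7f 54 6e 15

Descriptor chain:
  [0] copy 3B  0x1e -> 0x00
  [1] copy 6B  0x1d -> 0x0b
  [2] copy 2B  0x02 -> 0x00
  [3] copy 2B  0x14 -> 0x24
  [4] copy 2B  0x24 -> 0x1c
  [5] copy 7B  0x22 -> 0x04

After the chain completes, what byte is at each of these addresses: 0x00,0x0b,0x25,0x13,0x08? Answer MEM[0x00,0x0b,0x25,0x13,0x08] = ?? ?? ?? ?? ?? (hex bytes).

[0] 0x1e->0x00 len=3 : ac 65 bd
[1] 0x1d->0x0b len=6 : 63 ac 65 bd 16 97
[2] 0x02->0x00 len=2 : bd bb
[3] 0x14->0x24 len=2 : d7 c0
[4] 0x24->0x1c len=2 : d7 c0
[5] 0x22->0x04 len=7 : 97 61 d7 c0 ae 3e ea
query mem[0x00]=0xbd, mem[0x0b]=0x63, mem[0x25]=0xc0, mem[0x13]=0xb6, mem[0x08]=0xae

MEM[0x00,0x0b,0x25,0x13,0x08] = bd 63 c0 b6 ae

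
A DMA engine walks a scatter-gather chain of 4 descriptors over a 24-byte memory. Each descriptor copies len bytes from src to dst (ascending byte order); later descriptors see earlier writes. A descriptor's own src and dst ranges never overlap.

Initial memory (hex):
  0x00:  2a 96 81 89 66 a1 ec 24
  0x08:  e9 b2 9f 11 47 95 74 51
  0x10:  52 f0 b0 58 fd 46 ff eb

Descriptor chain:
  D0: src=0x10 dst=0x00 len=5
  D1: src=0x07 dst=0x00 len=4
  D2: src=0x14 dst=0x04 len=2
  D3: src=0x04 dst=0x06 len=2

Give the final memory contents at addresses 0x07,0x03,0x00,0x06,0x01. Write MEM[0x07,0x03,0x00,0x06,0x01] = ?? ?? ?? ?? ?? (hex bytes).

#0 dst[0x00+5] := {0x52,0xf0,0xb0,0x58,0xfd}
#1 dst[0x00+4] := {0x24,0xe9,0xb2,0x9f}
#2 dst[0x04+2] := {0xfd,0x46}
#3 dst[0x06+2] := {0xfd,0x46}
query mem[0x07]=0x46, mem[0x03]=0x9f, mem[0x00]=0x24, mem[0x06]=0xfd, mem[0x01]=0xe9

MEM[0x07,0x03,0x00,0x06,0x01] = 46 9f 24 fd e9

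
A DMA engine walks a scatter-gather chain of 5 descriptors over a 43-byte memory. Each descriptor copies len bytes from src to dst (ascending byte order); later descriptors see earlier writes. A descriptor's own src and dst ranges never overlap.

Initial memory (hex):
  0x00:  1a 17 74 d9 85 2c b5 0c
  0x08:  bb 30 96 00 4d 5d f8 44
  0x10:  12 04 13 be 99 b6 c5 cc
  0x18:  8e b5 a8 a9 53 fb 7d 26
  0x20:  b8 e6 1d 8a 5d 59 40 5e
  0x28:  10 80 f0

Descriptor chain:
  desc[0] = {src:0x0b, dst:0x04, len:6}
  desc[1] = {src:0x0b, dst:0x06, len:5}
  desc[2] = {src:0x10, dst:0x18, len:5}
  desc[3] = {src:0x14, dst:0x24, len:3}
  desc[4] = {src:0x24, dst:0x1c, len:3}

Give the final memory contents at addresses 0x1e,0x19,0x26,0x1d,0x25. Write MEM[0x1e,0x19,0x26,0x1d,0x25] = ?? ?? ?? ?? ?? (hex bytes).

MEM[0x1e,0x19,0x26,0x1d,0x25] = c5 04 c5 b6 b6

#0 dst[0x04+6] := {0x00,0x4d,0x5d,0xf8,0x44,0x12}
#1 dst[0x06+5] := {0x00,0x4d,0x5d,0xf8,0x44}
#2 dst[0x18+5] := {0x12,0x04,0x13,0xbe,0x99}
#3 dst[0x24+3] := {0x99,0xb6,0xc5}
#4 dst[0x1c+3] := {0x99,0xb6,0xc5}
query mem[0x1e]=0xc5, mem[0x19]=0x04, mem[0x26]=0xc5, mem[0x1d]=0xb6, mem[0x25]=0xb6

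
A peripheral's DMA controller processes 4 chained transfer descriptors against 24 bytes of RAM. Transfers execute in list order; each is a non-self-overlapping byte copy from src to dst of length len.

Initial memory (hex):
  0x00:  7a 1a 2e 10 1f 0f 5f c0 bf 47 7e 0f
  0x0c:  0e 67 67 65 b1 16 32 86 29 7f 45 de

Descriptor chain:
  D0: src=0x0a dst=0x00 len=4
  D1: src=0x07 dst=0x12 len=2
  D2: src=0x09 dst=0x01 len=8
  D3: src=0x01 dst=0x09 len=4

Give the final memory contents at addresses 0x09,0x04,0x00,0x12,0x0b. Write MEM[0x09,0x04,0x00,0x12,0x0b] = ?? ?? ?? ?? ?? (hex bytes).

MEM[0x09,0x04,0x00,0x12,0x0b] = 47 0e 7e c0 0f

  after D0: wrote 4B at 0x00 = 7e0f0e67
  after D1: wrote 2B at 0x12 = c0bf
  after D2: wrote 8B at 0x01 = 477e0f0e676765b1
  after D3: wrote 4B at 0x09 = 477e0f0e
query mem[0x09]=0x47, mem[0x04]=0x0e, mem[0x00]=0x7e, mem[0x12]=0xc0, mem[0x0b]=0x0f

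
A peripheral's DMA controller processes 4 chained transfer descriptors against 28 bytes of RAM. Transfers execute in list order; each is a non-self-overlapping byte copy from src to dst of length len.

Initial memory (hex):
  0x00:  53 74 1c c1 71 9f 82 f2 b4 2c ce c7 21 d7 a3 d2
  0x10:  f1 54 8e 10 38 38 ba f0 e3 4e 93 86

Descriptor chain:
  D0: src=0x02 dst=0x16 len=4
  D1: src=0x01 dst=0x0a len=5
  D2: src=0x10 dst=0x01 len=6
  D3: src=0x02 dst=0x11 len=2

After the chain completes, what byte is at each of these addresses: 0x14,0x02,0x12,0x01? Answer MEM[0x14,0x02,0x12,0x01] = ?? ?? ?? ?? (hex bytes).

MEM[0x14,0x02,0x12,0x01] = 38 54 8e f1

D0: mem[0x16..0x19] <- [1c c1 71 9f]
D1: mem[0x0a..0x0e] <- [74 1c c1 71 9f]
D2: mem[0x01..0x06] <- [f1 54 8e 10 38 38]
D3: mem[0x11..0x12] <- [54 8e]
query mem[0x14]=0x38, mem[0x02]=0x54, mem[0x12]=0x8e, mem[0x01]=0xf1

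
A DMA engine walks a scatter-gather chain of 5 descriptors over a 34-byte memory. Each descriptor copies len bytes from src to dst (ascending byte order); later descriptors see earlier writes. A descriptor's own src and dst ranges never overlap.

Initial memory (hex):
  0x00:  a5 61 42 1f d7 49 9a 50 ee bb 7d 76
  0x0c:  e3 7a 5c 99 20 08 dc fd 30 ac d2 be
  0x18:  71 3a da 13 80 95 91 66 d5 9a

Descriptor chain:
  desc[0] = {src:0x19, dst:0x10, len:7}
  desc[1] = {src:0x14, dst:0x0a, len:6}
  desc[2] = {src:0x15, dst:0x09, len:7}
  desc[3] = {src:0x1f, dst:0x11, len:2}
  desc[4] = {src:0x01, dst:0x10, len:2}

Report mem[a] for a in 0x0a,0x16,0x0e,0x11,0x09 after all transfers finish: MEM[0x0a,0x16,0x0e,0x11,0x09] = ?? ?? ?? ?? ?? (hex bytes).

MEM[0x0a,0x16,0x0e,0x11,0x09] = 66 66 da 42 91

  after D0: wrote 7B at 0x10 = 3ada1380959166
  after D1: wrote 6B at 0x0a = 959166be713a
  after D2: wrote 7B at 0x09 = 9166be713ada13
  after D3: wrote 2B at 0x11 = 66d5
  after D4: wrote 2B at 0x10 = 6142
query mem[0x0a]=0x66, mem[0x16]=0x66, mem[0x0e]=0xda, mem[0x11]=0x42, mem[0x09]=0x91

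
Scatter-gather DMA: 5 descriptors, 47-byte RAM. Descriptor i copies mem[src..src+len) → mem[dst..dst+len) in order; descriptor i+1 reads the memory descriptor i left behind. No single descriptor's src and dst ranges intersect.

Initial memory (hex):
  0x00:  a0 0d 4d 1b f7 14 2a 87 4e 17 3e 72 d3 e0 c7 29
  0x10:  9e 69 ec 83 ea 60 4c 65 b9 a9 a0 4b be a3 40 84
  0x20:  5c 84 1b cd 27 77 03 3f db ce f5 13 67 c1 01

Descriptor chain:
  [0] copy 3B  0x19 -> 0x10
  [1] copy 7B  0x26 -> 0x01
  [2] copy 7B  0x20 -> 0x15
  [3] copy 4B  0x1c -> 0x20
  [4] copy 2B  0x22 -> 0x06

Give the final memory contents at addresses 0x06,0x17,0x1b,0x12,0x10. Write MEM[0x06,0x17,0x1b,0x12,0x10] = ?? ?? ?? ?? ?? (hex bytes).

MEM[0x06,0x17,0x1b,0x12,0x10] = 40 1b 03 4b a9

D0: mem[0x10..0x12] <- [a9 a0 4b]
D1: mem[0x01..0x07] <- [03 3f db ce f5 13 67]
D2: mem[0x15..0x1b] <- [5c 84 1b cd 27 77 03]
D3: mem[0x20..0x23] <- [be a3 40 84]
D4: mem[0x06..0x07] <- [40 84]
query mem[0x06]=0x40, mem[0x17]=0x1b, mem[0x1b]=0x03, mem[0x12]=0x4b, mem[0x10]=0xa9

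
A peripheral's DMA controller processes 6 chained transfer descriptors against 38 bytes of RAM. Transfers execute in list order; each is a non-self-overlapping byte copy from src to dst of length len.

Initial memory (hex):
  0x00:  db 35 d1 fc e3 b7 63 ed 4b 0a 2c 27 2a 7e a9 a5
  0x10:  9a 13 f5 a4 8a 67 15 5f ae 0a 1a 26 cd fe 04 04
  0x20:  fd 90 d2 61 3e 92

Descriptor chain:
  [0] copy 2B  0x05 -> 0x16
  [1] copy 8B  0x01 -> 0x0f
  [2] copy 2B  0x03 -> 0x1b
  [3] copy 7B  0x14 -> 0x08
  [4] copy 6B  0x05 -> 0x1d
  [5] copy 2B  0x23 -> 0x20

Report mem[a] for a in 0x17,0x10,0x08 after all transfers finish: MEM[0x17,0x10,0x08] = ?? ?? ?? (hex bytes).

D0: mem[0x16..0x17] <- [b7 63]
D1: mem[0x0f..0x16] <- [35 d1 fc e3 b7 63 ed 4b]
D2: mem[0x1b..0x1c] <- [fc e3]
D3: mem[0x08..0x0e] <- [63 ed 4b 63 ae 0a 1a]
D4: mem[0x1d..0x22] <- [b7 63 ed 63 ed 4b]
D5: mem[0x20..0x21] <- [61 3e]
query mem[0x17]=0x63, mem[0x10]=0xd1, mem[0x08]=0x63

MEM[0x17,0x10,0x08] = 63 d1 63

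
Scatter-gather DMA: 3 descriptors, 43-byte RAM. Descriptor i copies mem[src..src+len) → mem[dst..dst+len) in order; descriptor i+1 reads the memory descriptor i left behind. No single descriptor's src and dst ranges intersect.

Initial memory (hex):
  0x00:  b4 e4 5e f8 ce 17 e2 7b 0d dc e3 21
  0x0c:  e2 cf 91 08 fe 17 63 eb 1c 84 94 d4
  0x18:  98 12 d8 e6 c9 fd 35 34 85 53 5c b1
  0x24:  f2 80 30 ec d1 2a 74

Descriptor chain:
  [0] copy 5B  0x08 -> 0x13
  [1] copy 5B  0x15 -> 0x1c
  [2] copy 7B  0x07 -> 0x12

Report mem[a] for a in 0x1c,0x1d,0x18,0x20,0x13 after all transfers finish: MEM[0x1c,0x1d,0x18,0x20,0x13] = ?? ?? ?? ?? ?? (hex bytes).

MEM[0x1c,0x1d,0x18,0x20,0x13] = e3 21 cf 12 0d

  after D0: wrote 5B at 0x13 = 0ddce321e2
  after D1: wrote 5B at 0x1c = e321e29812
  after D2: wrote 7B at 0x12 = 7b0ddce321e2cf
query mem[0x1c]=0xe3, mem[0x1d]=0x21, mem[0x18]=0xcf, mem[0x20]=0x12, mem[0x13]=0x0d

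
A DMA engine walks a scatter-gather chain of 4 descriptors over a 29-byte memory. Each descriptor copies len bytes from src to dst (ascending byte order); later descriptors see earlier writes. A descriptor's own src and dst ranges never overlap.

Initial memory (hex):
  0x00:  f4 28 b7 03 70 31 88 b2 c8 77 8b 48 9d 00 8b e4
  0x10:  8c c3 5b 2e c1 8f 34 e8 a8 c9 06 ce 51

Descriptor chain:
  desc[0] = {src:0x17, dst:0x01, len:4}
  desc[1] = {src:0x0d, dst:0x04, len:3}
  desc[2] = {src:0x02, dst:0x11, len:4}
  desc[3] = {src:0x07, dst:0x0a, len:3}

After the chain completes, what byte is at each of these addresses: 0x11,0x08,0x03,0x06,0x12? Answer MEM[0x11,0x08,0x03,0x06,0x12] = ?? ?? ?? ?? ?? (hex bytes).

#0 dst[0x01+4] := {0xe8,0xa8,0xc9,0x06}
#1 dst[0x04+3] := {0x00,0x8b,0xe4}
#2 dst[0x11+4] := {0xa8,0xc9,0x00,0x8b}
#3 dst[0x0a+3] := {0xb2,0xc8,0x77}
query mem[0x11]=0xa8, mem[0x08]=0xc8, mem[0x03]=0xc9, mem[0x06]=0xe4, mem[0x12]=0xc9

MEM[0x11,0x08,0x03,0x06,0x12] = a8 c8 c9 e4 c9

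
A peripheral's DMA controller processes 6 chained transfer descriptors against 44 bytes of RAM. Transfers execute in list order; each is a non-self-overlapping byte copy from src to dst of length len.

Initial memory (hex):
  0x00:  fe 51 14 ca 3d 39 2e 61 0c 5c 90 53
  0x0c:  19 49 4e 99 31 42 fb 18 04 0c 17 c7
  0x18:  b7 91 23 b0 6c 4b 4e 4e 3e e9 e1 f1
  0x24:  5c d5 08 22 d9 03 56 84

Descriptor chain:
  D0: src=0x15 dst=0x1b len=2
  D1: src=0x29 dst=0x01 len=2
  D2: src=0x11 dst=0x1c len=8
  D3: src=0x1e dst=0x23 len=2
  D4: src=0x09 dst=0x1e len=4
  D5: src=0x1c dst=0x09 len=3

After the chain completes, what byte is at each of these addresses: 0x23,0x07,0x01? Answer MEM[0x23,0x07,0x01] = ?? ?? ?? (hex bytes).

D0: mem[0x1b..0x1c] <- [0c 17]
D1: mem[0x01..0x02] <- [03 56]
D2: mem[0x1c..0x23] <- [42 fb 18 04 0c 17 c7 b7]
D3: mem[0x23..0x24] <- [18 04]
D4: mem[0x1e..0x21] <- [5c 90 53 19]
D5: mem[0x09..0x0b] <- [42 fb 5c]
query mem[0x23]=0x18, mem[0x07]=0x61, mem[0x01]=0x03

MEM[0x23,0x07,0x01] = 18 61 03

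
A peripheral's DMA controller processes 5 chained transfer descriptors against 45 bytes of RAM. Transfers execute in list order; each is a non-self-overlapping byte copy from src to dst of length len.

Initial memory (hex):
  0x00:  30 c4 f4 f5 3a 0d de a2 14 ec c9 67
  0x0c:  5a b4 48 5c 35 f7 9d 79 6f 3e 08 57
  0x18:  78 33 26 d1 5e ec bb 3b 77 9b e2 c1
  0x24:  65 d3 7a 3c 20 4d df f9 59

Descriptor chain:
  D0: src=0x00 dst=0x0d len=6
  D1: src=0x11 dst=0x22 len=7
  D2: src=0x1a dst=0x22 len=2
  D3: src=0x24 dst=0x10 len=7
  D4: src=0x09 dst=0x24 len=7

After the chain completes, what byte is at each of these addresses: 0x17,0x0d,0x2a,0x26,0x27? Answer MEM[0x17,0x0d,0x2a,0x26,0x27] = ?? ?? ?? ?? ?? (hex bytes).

MEM[0x17,0x0d,0x2a,0x26,0x27] = 57 30 f4 67 5a

D0: mem[0x0d..0x12] <- [30 c4 f4 f5 3a 0d]
D1: mem[0x22..0x28] <- [3a 0d 79 6f 3e 08 57]
D2: mem[0x22..0x23] <- [26 d1]
D3: mem[0x10..0x16] <- [79 6f 3e 08 57 4d df]
D4: mem[0x24..0x2a] <- [ec c9 67 5a 30 c4 f4]
query mem[0x17]=0x57, mem[0x0d]=0x30, mem[0x2a]=0xf4, mem[0x26]=0x67, mem[0x27]=0x5a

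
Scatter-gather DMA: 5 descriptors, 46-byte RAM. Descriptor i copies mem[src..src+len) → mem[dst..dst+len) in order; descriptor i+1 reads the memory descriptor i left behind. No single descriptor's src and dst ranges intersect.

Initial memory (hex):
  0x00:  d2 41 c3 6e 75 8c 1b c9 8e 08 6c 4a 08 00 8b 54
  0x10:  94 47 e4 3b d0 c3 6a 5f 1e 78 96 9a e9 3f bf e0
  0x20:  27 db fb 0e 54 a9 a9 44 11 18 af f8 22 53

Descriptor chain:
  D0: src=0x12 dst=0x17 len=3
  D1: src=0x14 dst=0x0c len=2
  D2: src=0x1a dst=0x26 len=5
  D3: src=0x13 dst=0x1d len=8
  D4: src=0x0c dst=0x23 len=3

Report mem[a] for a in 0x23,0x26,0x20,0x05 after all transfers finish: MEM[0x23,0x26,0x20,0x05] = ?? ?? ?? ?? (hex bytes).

MEM[0x23,0x26,0x20,0x05] = d0 96 6a 8c

  after D0: wrote 3B at 0x17 = e43bd0
  after D1: wrote 2B at 0x0c = d0c3
  after D2: wrote 5B at 0x26 = 969ae93fbf
  after D3: wrote 8B at 0x1d = 3bd0c36ae43bd096
  after D4: wrote 3B at 0x23 = d0c38b
query mem[0x23]=0xd0, mem[0x26]=0x96, mem[0x20]=0x6a, mem[0x05]=0x8c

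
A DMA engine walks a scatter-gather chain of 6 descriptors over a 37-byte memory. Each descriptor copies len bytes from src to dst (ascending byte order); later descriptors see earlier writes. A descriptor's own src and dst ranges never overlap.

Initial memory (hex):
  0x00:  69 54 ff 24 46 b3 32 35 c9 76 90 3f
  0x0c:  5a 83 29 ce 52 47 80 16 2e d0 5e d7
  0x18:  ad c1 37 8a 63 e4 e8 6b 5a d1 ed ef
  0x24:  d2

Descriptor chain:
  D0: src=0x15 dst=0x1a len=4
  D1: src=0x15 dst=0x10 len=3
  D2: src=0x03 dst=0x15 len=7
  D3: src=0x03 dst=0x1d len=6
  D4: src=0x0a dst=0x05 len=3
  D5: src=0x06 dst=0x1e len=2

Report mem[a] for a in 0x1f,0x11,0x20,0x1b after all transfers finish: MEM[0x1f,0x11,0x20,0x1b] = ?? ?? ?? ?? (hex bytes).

MEM[0x1f,0x11,0x20,0x1b] = 5a 5e 32 76

  after D0: wrote 4B at 0x1a = d05ed7ad
  after D1: wrote 3B at 0x10 = d05ed7
  after D2: wrote 7B at 0x15 = 2446b33235c976
  after D3: wrote 6B at 0x1d = 2446b33235c9
  after D4: wrote 3B at 0x05 = 903f5a
  after D5: wrote 2B at 0x1e = 3f5a
query mem[0x1f]=0x5a, mem[0x11]=0x5e, mem[0x20]=0x32, mem[0x1b]=0x76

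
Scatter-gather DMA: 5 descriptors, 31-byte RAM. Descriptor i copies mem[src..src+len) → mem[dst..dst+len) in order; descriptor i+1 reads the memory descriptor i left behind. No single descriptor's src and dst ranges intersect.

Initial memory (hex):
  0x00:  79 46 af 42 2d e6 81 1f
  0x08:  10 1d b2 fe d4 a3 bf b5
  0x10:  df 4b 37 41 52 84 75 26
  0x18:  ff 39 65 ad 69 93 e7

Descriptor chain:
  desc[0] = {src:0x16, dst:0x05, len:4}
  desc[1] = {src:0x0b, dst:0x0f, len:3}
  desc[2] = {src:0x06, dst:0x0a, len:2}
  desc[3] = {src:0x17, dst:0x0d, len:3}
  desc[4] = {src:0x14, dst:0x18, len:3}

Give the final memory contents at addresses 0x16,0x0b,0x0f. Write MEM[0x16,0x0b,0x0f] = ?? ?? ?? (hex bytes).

[0] 0x16->0x05 len=4 : 75 26 ff 39
[1] 0x0b->0x0f len=3 : fe d4 a3
[2] 0x06->0x0a len=2 : 26 ff
[3] 0x17->0x0d len=3 : 26 ff 39
[4] 0x14->0x18 len=3 : 52 84 75
query mem[0x16]=0x75, mem[0x0b]=0xff, mem[0x0f]=0x39

MEM[0x16,0x0b,0x0f] = 75 ff 39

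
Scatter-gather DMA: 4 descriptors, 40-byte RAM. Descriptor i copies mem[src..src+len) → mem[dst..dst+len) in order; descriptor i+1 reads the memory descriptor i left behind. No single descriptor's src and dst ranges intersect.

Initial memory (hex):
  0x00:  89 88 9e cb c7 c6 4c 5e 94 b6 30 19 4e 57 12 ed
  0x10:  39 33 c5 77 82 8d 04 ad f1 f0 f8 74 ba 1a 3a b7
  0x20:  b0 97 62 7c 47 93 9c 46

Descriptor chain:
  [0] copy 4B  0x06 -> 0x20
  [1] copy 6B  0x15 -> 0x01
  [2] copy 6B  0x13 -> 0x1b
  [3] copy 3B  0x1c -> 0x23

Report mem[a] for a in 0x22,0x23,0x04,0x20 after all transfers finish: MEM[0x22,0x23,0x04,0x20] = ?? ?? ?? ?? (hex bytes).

MEM[0x22,0x23,0x04,0x20] = 94 82 f1 f1

#0 dst[0x20+4] := {0x4c,0x5e,0x94,0xb6}
#1 dst[0x01+6] := {0x8d,0x04,0xad,0xf1,0xf0,0xf8}
#2 dst[0x1b+6] := {0x77,0x82,0x8d,0x04,0xad,0xf1}
#3 dst[0x23+3] := {0x82,0x8d,0x04}
query mem[0x22]=0x94, mem[0x23]=0x82, mem[0x04]=0xf1, mem[0x20]=0xf1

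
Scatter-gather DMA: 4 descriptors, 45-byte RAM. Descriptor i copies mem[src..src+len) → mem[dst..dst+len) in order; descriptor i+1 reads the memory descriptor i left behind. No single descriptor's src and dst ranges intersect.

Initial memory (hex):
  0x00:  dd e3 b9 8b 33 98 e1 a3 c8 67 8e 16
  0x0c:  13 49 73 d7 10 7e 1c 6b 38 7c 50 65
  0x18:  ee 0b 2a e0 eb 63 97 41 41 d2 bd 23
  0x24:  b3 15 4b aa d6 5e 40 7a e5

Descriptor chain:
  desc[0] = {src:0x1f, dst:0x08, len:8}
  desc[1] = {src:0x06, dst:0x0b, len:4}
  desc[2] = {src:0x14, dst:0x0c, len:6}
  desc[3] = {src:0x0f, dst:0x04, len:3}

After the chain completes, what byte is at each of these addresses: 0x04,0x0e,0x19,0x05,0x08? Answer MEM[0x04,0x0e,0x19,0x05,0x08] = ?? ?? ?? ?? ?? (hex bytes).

[0] 0x1f->0x08 len=8 : 41 41 d2 bd 23 b3 15 4b
[1] 0x06->0x0b len=4 : e1 a3 41 41
[2] 0x14->0x0c len=6 : 38 7c 50 65 ee 0b
[3] 0x0f->0x04 len=3 : 65 ee 0b
query mem[0x04]=0x65, mem[0x0e]=0x50, mem[0x19]=0x0b, mem[0x05]=0xee, mem[0x08]=0x41

MEM[0x04,0x0e,0x19,0x05,0x08] = 65 50 0b ee 41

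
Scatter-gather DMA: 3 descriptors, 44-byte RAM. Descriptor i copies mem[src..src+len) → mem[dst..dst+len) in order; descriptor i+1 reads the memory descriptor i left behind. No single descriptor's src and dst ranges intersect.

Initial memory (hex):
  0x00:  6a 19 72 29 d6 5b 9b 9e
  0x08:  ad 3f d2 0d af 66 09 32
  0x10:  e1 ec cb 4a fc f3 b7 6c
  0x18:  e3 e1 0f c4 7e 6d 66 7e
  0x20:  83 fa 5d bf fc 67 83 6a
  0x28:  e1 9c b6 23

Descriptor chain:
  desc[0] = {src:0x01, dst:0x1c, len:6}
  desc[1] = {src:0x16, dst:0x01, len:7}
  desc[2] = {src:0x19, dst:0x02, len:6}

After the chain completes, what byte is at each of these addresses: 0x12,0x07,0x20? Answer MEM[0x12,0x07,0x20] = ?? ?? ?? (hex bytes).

MEM[0x12,0x07,0x20] = cb 29 5b

#0 dst[0x1c+6] := {0x19,0x72,0x29,0xd6,0x5b,0x9b}
#1 dst[0x01+7] := {0xb7,0x6c,0xe3,0xe1,0x0f,0xc4,0x19}
#2 dst[0x02+6] := {0xe1,0x0f,0xc4,0x19,0x72,0x29}
query mem[0x12]=0xcb, mem[0x07]=0x29, mem[0x20]=0x5b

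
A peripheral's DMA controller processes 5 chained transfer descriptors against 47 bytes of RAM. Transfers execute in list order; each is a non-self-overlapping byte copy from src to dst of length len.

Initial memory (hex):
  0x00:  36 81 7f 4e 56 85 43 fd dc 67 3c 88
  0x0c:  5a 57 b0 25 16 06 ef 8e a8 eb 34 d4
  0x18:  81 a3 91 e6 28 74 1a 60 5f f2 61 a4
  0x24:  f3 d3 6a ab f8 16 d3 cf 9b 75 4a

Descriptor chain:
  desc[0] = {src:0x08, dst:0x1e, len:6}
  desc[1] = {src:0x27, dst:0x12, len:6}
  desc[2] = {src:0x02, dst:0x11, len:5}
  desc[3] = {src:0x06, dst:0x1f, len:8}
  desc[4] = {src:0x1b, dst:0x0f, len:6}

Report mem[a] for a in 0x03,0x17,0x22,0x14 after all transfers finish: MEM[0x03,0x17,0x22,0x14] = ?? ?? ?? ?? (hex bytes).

[0] 0x08->0x1e len=6 : dc 67 3c 88 5a 57
[1] 0x27->0x12 len=6 : ab f8 16 d3 cf 9b
[2] 0x02->0x11 len=5 : 7f 4e 56 85 43
[3] 0x06->0x1f len=8 : 43 fd dc 67 3c 88 5a 57
[4] 0x1b->0x0f len=6 : e6 28 74 dc 43 fd
query mem[0x03]=0x4e, mem[0x17]=0x9b, mem[0x22]=0x67, mem[0x14]=0xfd

MEM[0x03,0x17,0x22,0x14] = 4e 9b 67 fd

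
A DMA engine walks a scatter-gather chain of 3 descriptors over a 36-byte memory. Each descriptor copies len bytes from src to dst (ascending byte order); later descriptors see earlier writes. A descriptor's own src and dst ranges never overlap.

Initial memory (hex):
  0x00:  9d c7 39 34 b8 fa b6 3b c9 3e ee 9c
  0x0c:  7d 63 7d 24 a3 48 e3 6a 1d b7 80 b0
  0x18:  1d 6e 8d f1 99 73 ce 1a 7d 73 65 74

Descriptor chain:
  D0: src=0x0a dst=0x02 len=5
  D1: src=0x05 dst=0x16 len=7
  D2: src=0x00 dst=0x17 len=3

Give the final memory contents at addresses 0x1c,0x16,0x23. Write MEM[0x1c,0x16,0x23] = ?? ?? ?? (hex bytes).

  after D0: wrote 5B at 0x02 = ee9c7d637d
  after D1: wrote 7B at 0x16 = 637d3bc93eee9c
  after D2: wrote 3B at 0x17 = 9dc7ee
query mem[0x1c]=0x9c, mem[0x16]=0x63, mem[0x23]=0x74

MEM[0x1c,0x16,0x23] = 9c 63 74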